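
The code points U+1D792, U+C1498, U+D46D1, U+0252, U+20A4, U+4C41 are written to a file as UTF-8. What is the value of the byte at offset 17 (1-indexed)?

0xA4

1-indexed offset 17 is 0-indexed offset 16.
U+1D792 → 4-byte form F0 9D 9E 92 at offsets 0–3.
U+C1498 → 4-byte form F3 81 92 98 at offsets 4–7.
U+D46D1 → 4-byte form F3 94 9B 91 at offsets 8–11.
U+0252 → 2-byte form C9 92 at offsets 12–13.
U+20A4 → 3-byte form E2 82 A4 at offsets 14–16.
Offset 16 falls in char 5's range; it's byte 3 of E2 82 A4 = 0xA4.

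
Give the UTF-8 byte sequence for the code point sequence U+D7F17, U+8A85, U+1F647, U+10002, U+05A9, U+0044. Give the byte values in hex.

F3 97 BC 97 E8 AA 85 F0 9F 99 87 F0 90 80 82 D6 A9 44

U+D7F17: 4-byte form → F3 97 BC 97.
U+8A85: 3-byte form → E8 AA 85.
U+1F647: 4-byte form → F0 9F 99 87.
U+10002: 4-byte form → F0 90 80 82.
U+05A9: 2-byte form → D6 A9.
U+0044: 1-byte form → 44.
Concatenated (18 bytes): F3 97 BC 97 E8 AA 85 F0 9F 99 87 F0 90 80 82 D6 A9 44.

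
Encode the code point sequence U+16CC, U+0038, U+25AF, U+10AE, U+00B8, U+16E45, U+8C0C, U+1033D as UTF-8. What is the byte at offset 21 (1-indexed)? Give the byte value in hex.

1-indexed offset 21 is 0-indexed offset 20.
U+16CC → 3-byte form E1 9B 8C at offsets 0–2.
U+0038 → 1-byte form 38 at offsets 3–3.
U+25AF → 3-byte form E2 96 AF at offsets 4–6.
U+10AE → 3-byte form E1 82 AE at offsets 7–9.
U+00B8 → 2-byte form C2 B8 at offsets 10–11.
U+16E45 → 4-byte form F0 96 B9 85 at offsets 12–15.
U+8C0C → 3-byte form E8 B0 8C at offsets 16–18.
U+1033D → 4-byte form F0 90 8C BD at offsets 19–22.
Offset 20 falls in char 8's range; it's byte 2 of F0 90 8C BD = 0x90.

0x90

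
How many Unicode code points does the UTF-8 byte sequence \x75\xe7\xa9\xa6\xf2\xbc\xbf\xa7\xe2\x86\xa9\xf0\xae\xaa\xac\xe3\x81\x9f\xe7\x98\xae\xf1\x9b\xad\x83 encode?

8

Byte at offset 0: 0x75 = 01110101 → 1-byte char (#1). Advance 1.
Byte at offset 1: 0xE7 = 11100111 → 3-byte char (#2). Advance 3.
Byte at offset 4: 0xF2 = 11110010 → 4-byte char (#3). Advance 4.
Byte at offset 8: 0xE2 = 11100010 → 3-byte char (#4). Advance 3.
Byte at offset 11: 0xF0 = 11110000 → 4-byte char (#5). Advance 4.
Byte at offset 15: 0xE3 = 11100011 → 3-byte char (#6). Advance 3.
Byte at offset 18: 0xE7 = 11100111 → 3-byte char (#7). Advance 3.
Byte at offset 21: 0xF1 = 11110001 → 4-byte char (#8). Advance 4.
Reached end at offset 25 after 8 code points.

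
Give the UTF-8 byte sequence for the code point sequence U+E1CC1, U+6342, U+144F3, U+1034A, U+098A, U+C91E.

F3 A1 B3 81 E6 8D 82 F0 94 93 B3 F0 90 8D 8A E0 A6 8A EC A4 9E

U+E1CC1: 4-byte form → F3 A1 B3 81.
U+6342: 3-byte form → E6 8D 82.
U+144F3: 4-byte form → F0 94 93 B3.
U+1034A: 4-byte form → F0 90 8D 8A.
U+098A: 3-byte form → E0 A6 8A.
U+C91E: 3-byte form → EC A4 9E.
Concatenated (21 bytes): F3 A1 B3 81 E6 8D 82 F0 94 93 B3 F0 90 8D 8A E0 A6 8A EC A4 9E.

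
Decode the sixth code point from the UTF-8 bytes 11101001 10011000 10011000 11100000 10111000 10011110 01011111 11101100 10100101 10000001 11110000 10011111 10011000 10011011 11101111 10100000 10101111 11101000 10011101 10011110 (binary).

Offset 0: leading byte 0xE9 = 11101001 → 3-byte char #1 = E9 98 98.
Offset 3: leading byte 0xE0 = 11100000 → 3-byte char #2 = E0 B8 9E.
Offset 6: leading byte 0x5F = 01011111 → 1-byte char #3 = 5F.
Offset 7: leading byte 0xEC = 11101100 → 3-byte char #4 = EC A5 81.
Offset 10: leading byte 0xF0 = 11110000 → 4-byte char #5 = F0 9F 98 9B.
Offset 14: leading byte 0xEF = 11101111 → 3-byte char #6 = EF A0 AF.
Leading byte 0xEF = 11101111 matches 1110xxxx → 3-byte sequence.
Byte 1: 0xEF = 11101111, payload 1111 (4 bits).
Byte 2: 0xA0 = 10100000 (10xxxxxx ✓), payload 100000.
Byte 3: 0xAF = 10101111 (10xxxxxx ✓), payload 101111.
Concatenate: 1111100000101111 = 0xF82F (16 bits → U+F82F).

U+F82F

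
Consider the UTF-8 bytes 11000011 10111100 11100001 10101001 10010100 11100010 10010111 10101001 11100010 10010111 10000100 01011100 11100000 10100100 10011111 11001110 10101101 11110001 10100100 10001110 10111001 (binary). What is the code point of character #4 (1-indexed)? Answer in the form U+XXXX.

U+25C4

Offset 0: leading byte 0xC3 = 11000011 → 2-byte char #1 = C3 BC.
Offset 2: leading byte 0xE1 = 11100001 → 3-byte char #2 = E1 A9 94.
Offset 5: leading byte 0xE2 = 11100010 → 3-byte char #3 = E2 97 A9.
Offset 8: leading byte 0xE2 = 11100010 → 3-byte char #4 = E2 97 84.
Leading byte 0xE2 = 11100010 matches 1110xxxx → 3-byte sequence.
Byte 1: 0xE2 = 11100010, payload 0010 (4 bits).
Byte 2: 0x97 = 10010111 (10xxxxxx ✓), payload 010111.
Byte 3: 0x84 = 10000100 (10xxxxxx ✓), payload 000100.
Concatenate: 0010010111000100 = 0x25C4 (16 bits → U+25C4).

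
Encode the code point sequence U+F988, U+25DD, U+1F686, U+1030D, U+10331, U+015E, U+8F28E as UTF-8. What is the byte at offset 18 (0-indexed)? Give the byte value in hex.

U+F988 → 3-byte form EF A6 88 at offsets 0–2.
U+25DD → 3-byte form E2 97 9D at offsets 3–5.
U+1F686 → 4-byte form F0 9F 9A 86 at offsets 6–9.
U+1030D → 4-byte form F0 90 8C 8D at offsets 10–13.
U+10331 → 4-byte form F0 90 8C B1 at offsets 14–17.
U+015E → 2-byte form C5 9E at offsets 18–19.
Offset 18 falls in char 6's range; it's byte 1 of C5 9E = 0xC5.

0xC5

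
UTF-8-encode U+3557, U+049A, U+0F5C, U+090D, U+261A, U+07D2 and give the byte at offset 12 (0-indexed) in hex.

0x98

U+3557 → 3-byte form E3 95 97 at offsets 0–2.
U+049A → 2-byte form D2 9A at offsets 3–4.
U+0F5C → 3-byte form E0 BD 9C at offsets 5–7.
U+090D → 3-byte form E0 A4 8D at offsets 8–10.
U+261A → 3-byte form E2 98 9A at offsets 11–13.
Offset 12 falls in char 5's range; it's byte 2 of E2 98 9A = 0x98.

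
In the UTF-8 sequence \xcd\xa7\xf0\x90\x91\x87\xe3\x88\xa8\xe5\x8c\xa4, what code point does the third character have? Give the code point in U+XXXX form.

U+3228

Offset 0: leading byte 0xCD = 11001101 → 2-byte char #1 = CD A7.
Offset 2: leading byte 0xF0 = 11110000 → 4-byte char #2 = F0 90 91 87.
Offset 6: leading byte 0xE3 = 11100011 → 3-byte char #3 = E3 88 A8.
Leading byte 0xE3 = 11100011 matches 1110xxxx → 3-byte sequence.
Byte 1: 0xE3 = 11100011, payload 0011 (4 bits).
Byte 2: 0x88 = 10001000 (10xxxxxx ✓), payload 001000.
Byte 3: 0xA8 = 10101000 (10xxxxxx ✓), payload 101000.
Concatenate: 0011001000101000 = 0x3228 (16 bits → U+3228).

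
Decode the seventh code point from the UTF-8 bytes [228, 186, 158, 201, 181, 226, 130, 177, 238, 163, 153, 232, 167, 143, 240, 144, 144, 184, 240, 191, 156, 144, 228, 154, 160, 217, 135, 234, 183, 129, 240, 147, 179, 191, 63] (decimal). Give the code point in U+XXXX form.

Offset 0: leading byte 0xE4 = 11100100 → 3-byte char #1 = E4 BA 9E.
Offset 3: leading byte 0xC9 = 11001001 → 2-byte char #2 = C9 B5.
Offset 5: leading byte 0xE2 = 11100010 → 3-byte char #3 = E2 82 B1.
Offset 8: leading byte 0xEE = 11101110 → 3-byte char #4 = EE A3 99.
Offset 11: leading byte 0xE8 = 11101000 → 3-byte char #5 = E8 A7 8F.
Offset 14: leading byte 0xF0 = 11110000 → 4-byte char #6 = F0 90 90 B8.
Offset 18: leading byte 0xF0 = 11110000 → 4-byte char #7 = F0 BF 9C 90.
Leading byte 0xF0 = 11110000 matches 11110xxx → 4-byte sequence.
Byte 1: 0xF0 = 11110000, payload 000 (3 bits).
Byte 2: 0xBF = 10111111 (10xxxxxx ✓), payload 111111.
Byte 3: 0x9C = 10011100 (10xxxxxx ✓), payload 011100.
Byte 4: 0x90 = 10010000 (10xxxxxx ✓), payload 010000.
Concatenate: 000111111011100010000 = 0x3F710 (21 bits → U+3F710).

U+3F710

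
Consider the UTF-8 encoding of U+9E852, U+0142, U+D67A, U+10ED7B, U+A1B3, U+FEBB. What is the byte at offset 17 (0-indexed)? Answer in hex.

0xBA

U+9E852 → 4-byte form F2 9E A1 92 at offsets 0–3.
U+0142 → 2-byte form C5 82 at offsets 4–5.
U+D67A → 3-byte form ED 99 BA at offsets 6–8.
U+10ED7B → 4-byte form F4 8E B5 BB at offsets 9–12.
U+A1B3 → 3-byte form EA 86 B3 at offsets 13–15.
U+FEBB → 3-byte form EF BA BB at offsets 16–18.
Offset 17 falls in char 6's range; it's byte 2 of EF BA BB = 0xBA.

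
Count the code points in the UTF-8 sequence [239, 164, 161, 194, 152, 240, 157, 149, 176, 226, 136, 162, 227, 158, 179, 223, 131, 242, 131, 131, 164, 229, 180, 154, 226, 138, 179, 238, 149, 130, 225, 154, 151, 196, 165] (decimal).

12

Byte at offset 0: 0xEF = 11101111 → 3-byte char (#1). Advance 3.
Byte at offset 3: 0xC2 = 11000010 → 2-byte char (#2). Advance 2.
Byte at offset 5: 0xF0 = 11110000 → 4-byte char (#3). Advance 4.
Byte at offset 9: 0xE2 = 11100010 → 3-byte char (#4). Advance 3.
Byte at offset 12: 0xE3 = 11100011 → 3-byte char (#5). Advance 3.
Byte at offset 15: 0xDF = 11011111 → 2-byte char (#6). Advance 2.
Byte at offset 17: 0xF2 = 11110010 → 4-byte char (#7). Advance 4.
Byte at offset 21: 0xE5 = 11100101 → 3-byte char (#8). Advance 3.
Byte at offset 24: 0xE2 = 11100010 → 3-byte char (#9). Advance 3.
Byte at offset 27: 0xEE = 11101110 → 3-byte char (#10). Advance 3.
Byte at offset 30: 0xE1 = 11100001 → 3-byte char (#11). Advance 3.
Byte at offset 33: 0xC4 = 11000100 → 2-byte char (#12). Advance 2.
Reached end at offset 35 after 12 code points.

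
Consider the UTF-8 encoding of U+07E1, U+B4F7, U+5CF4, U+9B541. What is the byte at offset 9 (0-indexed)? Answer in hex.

U+07E1 → 2-byte form DF A1 at offsets 0–1.
U+B4F7 → 3-byte form EB 93 B7 at offsets 2–4.
U+5CF4 → 3-byte form E5 B3 B4 at offsets 5–7.
U+9B541 → 4-byte form F2 9B 95 81 at offsets 8–11.
Offset 9 falls in char 4's range; it's byte 2 of F2 9B 95 81 = 0x9B.

0x9B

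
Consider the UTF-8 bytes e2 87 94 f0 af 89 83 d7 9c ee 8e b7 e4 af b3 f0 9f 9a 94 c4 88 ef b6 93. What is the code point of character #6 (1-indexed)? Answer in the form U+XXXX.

Offset 0: leading byte 0xE2 = 11100010 → 3-byte char #1 = E2 87 94.
Offset 3: leading byte 0xF0 = 11110000 → 4-byte char #2 = F0 AF 89 83.
Offset 7: leading byte 0xD7 = 11010111 → 2-byte char #3 = D7 9C.
Offset 9: leading byte 0xEE = 11101110 → 3-byte char #4 = EE 8E B7.
Offset 12: leading byte 0xE4 = 11100100 → 3-byte char #5 = E4 AF B3.
Offset 15: leading byte 0xF0 = 11110000 → 4-byte char #6 = F0 9F 9A 94.
Leading byte 0xF0 = 11110000 matches 11110xxx → 4-byte sequence.
Byte 1: 0xF0 = 11110000, payload 000 (3 bits).
Byte 2: 0x9F = 10011111 (10xxxxxx ✓), payload 011111.
Byte 3: 0x9A = 10011010 (10xxxxxx ✓), payload 011010.
Byte 4: 0x94 = 10010100 (10xxxxxx ✓), payload 010100.
Concatenate: 000011111011010010100 = 0x1F694 (21 bits → U+1F694).

U+1F694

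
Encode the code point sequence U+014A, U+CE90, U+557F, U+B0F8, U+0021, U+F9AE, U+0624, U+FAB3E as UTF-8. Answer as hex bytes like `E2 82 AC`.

U+014A: 2-byte form → C5 8A.
U+CE90: 3-byte form → EC BA 90.
U+557F: 3-byte form → E5 95 BF.
U+B0F8: 3-byte form → EB 83 B8.
U+0021: 1-byte form → 21.
U+F9AE: 3-byte form → EF A6 AE.
U+0624: 2-byte form → D8 A4.
U+FAB3E: 4-byte form → F3 BA AC BE.
Concatenated (21 bytes): C5 8A EC BA 90 E5 95 BF EB 83 B8 21 EF A6 AE D8 A4 F3 BA AC BE.

C5 8A EC BA 90 E5 95 BF EB 83 B8 21 EF A6 AE D8 A4 F3 BA AC BE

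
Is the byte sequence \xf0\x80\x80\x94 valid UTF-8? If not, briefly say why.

invalid (overlong encoding)

Leading byte 0xF0 = 11110000 → 4-byte form.
Continuation bytes all match 10xxxxxx. Payload decodes to 0x14.
But 0x14 < 0x10000, the minimum for a 4-byte sequence — this is an overlong encoding.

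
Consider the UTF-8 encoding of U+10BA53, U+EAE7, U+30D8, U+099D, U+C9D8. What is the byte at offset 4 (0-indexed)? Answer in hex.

0xEE

U+10BA53 → 4-byte form F4 8B A9 93 at offsets 0–3.
U+EAE7 → 3-byte form EE AB A7 at offsets 4–6.
Offset 4 falls in char 2's range; it's byte 1 of EE AB A7 = 0xEE.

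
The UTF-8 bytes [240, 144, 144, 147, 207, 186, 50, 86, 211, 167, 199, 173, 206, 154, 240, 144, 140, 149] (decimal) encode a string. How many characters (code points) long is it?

8

Byte at offset 0: 0xF0 = 11110000 → 4-byte char (#1). Advance 4.
Byte at offset 4: 0xCF = 11001111 → 2-byte char (#2). Advance 2.
Byte at offset 6: 0x32 = 00110010 → 1-byte char (#3). Advance 1.
Byte at offset 7: 0x56 = 01010110 → 1-byte char (#4). Advance 1.
Byte at offset 8: 0xD3 = 11010011 → 2-byte char (#5). Advance 2.
Byte at offset 10: 0xC7 = 11000111 → 2-byte char (#6). Advance 2.
Byte at offset 12: 0xCE = 11001110 → 2-byte char (#7). Advance 2.
Byte at offset 14: 0xF0 = 11110000 → 4-byte char (#8). Advance 4.
Reached end at offset 18 after 8 code points.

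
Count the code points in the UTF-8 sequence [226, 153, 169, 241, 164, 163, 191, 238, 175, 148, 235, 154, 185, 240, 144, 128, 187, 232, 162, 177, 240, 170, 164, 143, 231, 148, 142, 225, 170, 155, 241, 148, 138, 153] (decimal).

Byte at offset 0: 0xE2 = 11100010 → 3-byte char (#1). Advance 3.
Byte at offset 3: 0xF1 = 11110001 → 4-byte char (#2). Advance 4.
Byte at offset 7: 0xEE = 11101110 → 3-byte char (#3). Advance 3.
Byte at offset 10: 0xEB = 11101011 → 3-byte char (#4). Advance 3.
Byte at offset 13: 0xF0 = 11110000 → 4-byte char (#5). Advance 4.
Byte at offset 17: 0xE8 = 11101000 → 3-byte char (#6). Advance 3.
Byte at offset 20: 0xF0 = 11110000 → 4-byte char (#7). Advance 4.
Byte at offset 24: 0xE7 = 11100111 → 3-byte char (#8). Advance 3.
Byte at offset 27: 0xE1 = 11100001 → 3-byte char (#9). Advance 3.
Byte at offset 30: 0xF1 = 11110001 → 4-byte char (#10). Advance 4.
Reached end at offset 34 after 10 code points.

10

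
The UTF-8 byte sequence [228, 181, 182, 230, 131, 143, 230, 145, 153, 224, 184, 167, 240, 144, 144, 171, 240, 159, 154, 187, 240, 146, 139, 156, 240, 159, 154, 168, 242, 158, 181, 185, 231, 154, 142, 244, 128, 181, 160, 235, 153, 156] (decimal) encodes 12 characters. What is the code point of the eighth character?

U+1F6A8

Offset 0: leading byte 0xE4 = 11100100 → 3-byte char #1 = E4 B5 B6.
Offset 3: leading byte 0xE6 = 11100110 → 3-byte char #2 = E6 83 8F.
Offset 6: leading byte 0xE6 = 11100110 → 3-byte char #3 = E6 91 99.
Offset 9: leading byte 0xE0 = 11100000 → 3-byte char #4 = E0 B8 A7.
Offset 12: leading byte 0xF0 = 11110000 → 4-byte char #5 = F0 90 90 AB.
Offset 16: leading byte 0xF0 = 11110000 → 4-byte char #6 = F0 9F 9A BB.
Offset 20: leading byte 0xF0 = 11110000 → 4-byte char #7 = F0 92 8B 9C.
Offset 24: leading byte 0xF0 = 11110000 → 4-byte char #8 = F0 9F 9A A8.
Leading byte 0xF0 = 11110000 matches 11110xxx → 4-byte sequence.
Byte 1: 0xF0 = 11110000, payload 000 (3 bits).
Byte 2: 0x9F = 10011111 (10xxxxxx ✓), payload 011111.
Byte 3: 0x9A = 10011010 (10xxxxxx ✓), payload 011010.
Byte 4: 0xA8 = 10101000 (10xxxxxx ✓), payload 101000.
Concatenate: 000011111011010101000 = 0x1F6A8 (21 bits → U+1F6A8).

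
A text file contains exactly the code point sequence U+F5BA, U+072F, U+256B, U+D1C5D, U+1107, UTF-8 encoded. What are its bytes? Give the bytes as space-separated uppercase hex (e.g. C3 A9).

U+F5BA: 3-byte form → EF 96 BA.
U+072F: 2-byte form → DC AF.
U+256B: 3-byte form → E2 95 AB.
U+D1C5D: 4-byte form → F3 91 B1 9D.
U+1107: 3-byte form → E1 84 87.
Concatenated (15 bytes): EF 96 BA DC AF E2 95 AB F3 91 B1 9D E1 84 87.

EF 96 BA DC AF E2 95 AB F3 91 B1 9D E1 84 87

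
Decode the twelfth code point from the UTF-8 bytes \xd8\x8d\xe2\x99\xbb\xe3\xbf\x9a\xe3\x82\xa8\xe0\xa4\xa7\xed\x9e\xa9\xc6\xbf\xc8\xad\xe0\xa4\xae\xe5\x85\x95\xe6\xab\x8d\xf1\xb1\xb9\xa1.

Offset 0: leading byte 0xD8 = 11011000 → 2-byte char #1 = D8 8D.
Offset 2: leading byte 0xE2 = 11100010 → 3-byte char #2 = E2 99 BB.
Offset 5: leading byte 0xE3 = 11100011 → 3-byte char #3 = E3 BF 9A.
Offset 8: leading byte 0xE3 = 11100011 → 3-byte char #4 = E3 82 A8.
Offset 11: leading byte 0xE0 = 11100000 → 3-byte char #5 = E0 A4 A7.
Offset 14: leading byte 0xED = 11101101 → 3-byte char #6 = ED 9E A9.
Offset 17: leading byte 0xC6 = 11000110 → 2-byte char #7 = C6 BF.
Offset 19: leading byte 0xC8 = 11001000 → 2-byte char #8 = C8 AD.
Offset 21: leading byte 0xE0 = 11100000 → 3-byte char #9 = E0 A4 AE.
Offset 24: leading byte 0xE5 = 11100101 → 3-byte char #10 = E5 85 95.
Offset 27: leading byte 0xE6 = 11100110 → 3-byte char #11 = E6 AB 8D.
Offset 30: leading byte 0xF1 = 11110001 → 4-byte char #12 = F1 B1 B9 A1.
Leading byte 0xF1 = 11110001 matches 11110xxx → 4-byte sequence.
Byte 1: 0xF1 = 11110001, payload 001 (3 bits).
Byte 2: 0xB1 = 10110001 (10xxxxxx ✓), payload 110001.
Byte 3: 0xB9 = 10111001 (10xxxxxx ✓), payload 111001.
Byte 4: 0xA1 = 10100001 (10xxxxxx ✓), payload 100001.
Concatenate: 001110001111001100001 = 0x71E61 (21 bits → U+71E61).

U+71E61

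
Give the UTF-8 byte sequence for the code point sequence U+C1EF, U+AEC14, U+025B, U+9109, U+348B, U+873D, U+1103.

EC 87 AF F2 AE B0 94 C9 9B E9 84 89 E3 92 8B E8 9C BD E1 84 83

U+C1EF: 3-byte form → EC 87 AF.
U+AEC14: 4-byte form → F2 AE B0 94.
U+025B: 2-byte form → C9 9B.
U+9109: 3-byte form → E9 84 89.
U+348B: 3-byte form → E3 92 8B.
U+873D: 3-byte form → E8 9C BD.
U+1103: 3-byte form → E1 84 83.
Concatenated (21 bytes): EC 87 AF F2 AE B0 94 C9 9B E9 84 89 E3 92 8B E8 9C BD E1 84 83.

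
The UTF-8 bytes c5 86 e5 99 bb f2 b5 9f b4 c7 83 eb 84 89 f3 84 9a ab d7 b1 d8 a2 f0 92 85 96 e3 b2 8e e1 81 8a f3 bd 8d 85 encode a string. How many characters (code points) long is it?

Byte at offset 0: 0xC5 = 11000101 → 2-byte char (#1). Advance 2.
Byte at offset 2: 0xE5 = 11100101 → 3-byte char (#2). Advance 3.
Byte at offset 5: 0xF2 = 11110010 → 4-byte char (#3). Advance 4.
Byte at offset 9: 0xC7 = 11000111 → 2-byte char (#4). Advance 2.
Byte at offset 11: 0xEB = 11101011 → 3-byte char (#5). Advance 3.
Byte at offset 14: 0xF3 = 11110011 → 4-byte char (#6). Advance 4.
Byte at offset 18: 0xD7 = 11010111 → 2-byte char (#7). Advance 2.
Byte at offset 20: 0xD8 = 11011000 → 2-byte char (#8). Advance 2.
Byte at offset 22: 0xF0 = 11110000 → 4-byte char (#9). Advance 4.
Byte at offset 26: 0xE3 = 11100011 → 3-byte char (#10). Advance 3.
Byte at offset 29: 0xE1 = 11100001 → 3-byte char (#11). Advance 3.
Byte at offset 32: 0xF3 = 11110011 → 4-byte char (#12). Advance 4.
Reached end at offset 36 after 12 code points.

12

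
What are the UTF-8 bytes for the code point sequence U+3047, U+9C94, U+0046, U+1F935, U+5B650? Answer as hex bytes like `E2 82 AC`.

U+3047: 3-byte form → E3 81 87.
U+9C94: 3-byte form → E9 B2 94.
U+0046: 1-byte form → 46.
U+1F935: 4-byte form → F0 9F A4 B5.
U+5B650: 4-byte form → F1 9B 99 90.
Concatenated (15 bytes): E3 81 87 E9 B2 94 46 F0 9F A4 B5 F1 9B 99 90.

E3 81 87 E9 B2 94 46 F0 9F A4 B5 F1 9B 99 90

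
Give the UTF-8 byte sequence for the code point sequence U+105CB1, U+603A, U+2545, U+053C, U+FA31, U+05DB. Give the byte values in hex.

U+105CB1: 4-byte form → F4 85 B2 B1.
U+603A: 3-byte form → E6 80 BA.
U+2545: 3-byte form → E2 95 85.
U+053C: 2-byte form → D4 BC.
U+FA31: 3-byte form → EF A8 B1.
U+05DB: 2-byte form → D7 9B.
Concatenated (17 bytes): F4 85 B2 B1 E6 80 BA E2 95 85 D4 BC EF A8 B1 D7 9B.

F4 85 B2 B1 E6 80 BA E2 95 85 D4 BC EF A8 B1 D7 9B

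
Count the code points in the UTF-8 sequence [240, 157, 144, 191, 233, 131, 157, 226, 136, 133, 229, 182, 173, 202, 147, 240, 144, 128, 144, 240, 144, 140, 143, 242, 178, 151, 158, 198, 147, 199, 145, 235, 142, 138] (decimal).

Byte at offset 0: 0xF0 = 11110000 → 4-byte char (#1). Advance 4.
Byte at offset 4: 0xE9 = 11101001 → 3-byte char (#2). Advance 3.
Byte at offset 7: 0xE2 = 11100010 → 3-byte char (#3). Advance 3.
Byte at offset 10: 0xE5 = 11100101 → 3-byte char (#4). Advance 3.
Byte at offset 13: 0xCA = 11001010 → 2-byte char (#5). Advance 2.
Byte at offset 15: 0xF0 = 11110000 → 4-byte char (#6). Advance 4.
Byte at offset 19: 0xF0 = 11110000 → 4-byte char (#7). Advance 4.
Byte at offset 23: 0xF2 = 11110010 → 4-byte char (#8). Advance 4.
Byte at offset 27: 0xC6 = 11000110 → 2-byte char (#9). Advance 2.
Byte at offset 29: 0xC7 = 11000111 → 2-byte char (#10). Advance 2.
Byte at offset 31: 0xEB = 11101011 → 3-byte char (#11). Advance 3.
Reached end at offset 34 after 11 code points.

11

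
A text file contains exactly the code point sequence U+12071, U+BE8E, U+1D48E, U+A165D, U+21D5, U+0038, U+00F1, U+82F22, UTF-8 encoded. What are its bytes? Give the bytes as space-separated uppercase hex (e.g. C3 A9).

U+12071: 4-byte form → F0 92 81 B1.
U+BE8E: 3-byte form → EB BA 8E.
U+1D48E: 4-byte form → F0 9D 92 8E.
U+A165D: 4-byte form → F2 A1 99 9D.
U+21D5: 3-byte form → E2 87 95.
U+0038: 1-byte form → 38.
U+00F1: 2-byte form → C3 B1.
U+82F22: 4-byte form → F2 82 BC A2.
Concatenated (25 bytes): F0 92 81 B1 EB BA 8E F0 9D 92 8E F2 A1 99 9D E2 87 95 38 C3 B1 F2 82 BC A2.

F0 92 81 B1 EB BA 8E F0 9D 92 8E F2 A1 99 9D E2 87 95 38 C3 B1 F2 82 BC A2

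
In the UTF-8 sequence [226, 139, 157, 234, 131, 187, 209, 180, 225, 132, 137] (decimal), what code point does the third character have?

Offset 0: leading byte 0xE2 = 11100010 → 3-byte char #1 = E2 8B 9D.
Offset 3: leading byte 0xEA = 11101010 → 3-byte char #2 = EA 83 BB.
Offset 6: leading byte 0xD1 = 11010001 → 2-byte char #3 = D1 B4.
Leading byte 0xD1 = 11010001 matches 110xxxxx → 2-byte sequence.
Byte 1: 0xD1 = 11010001, payload 10001 (5 bits).
Byte 2: 0xB4 = 10110100 (10xxxxxx ✓), payload 110100.
Concatenate: 10001110100 = 0x474 (11 bits → U+0474).

U+0474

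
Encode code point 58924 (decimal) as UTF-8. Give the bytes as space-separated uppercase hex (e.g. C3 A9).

EE 98 AC

U+E62C = 0xE62C = 58924 decimal. In range U+0800–U+FFFF → 3-byte form: 1110xxxx 10xxxxxx 10xxxxxx.
Binary (16 bits): 1110011000101100.
Split 4+6+6: 1110 | 011000 | 101100.
Byte 1: 11101110 = 0xEE.
Byte 2: 10011000 = 0x98.
Byte 3: 10101100 = 0xAC.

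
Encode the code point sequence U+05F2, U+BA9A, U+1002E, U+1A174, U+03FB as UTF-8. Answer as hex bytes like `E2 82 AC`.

U+05F2: 2-byte form → D7 B2.
U+BA9A: 3-byte form → EB AA 9A.
U+1002E: 4-byte form → F0 90 80 AE.
U+1A174: 4-byte form → F0 9A 85 B4.
U+03FB: 2-byte form → CF BB.
Concatenated (15 bytes): D7 B2 EB AA 9A F0 90 80 AE F0 9A 85 B4 CF BB.

D7 B2 EB AA 9A F0 90 80 AE F0 9A 85 B4 CF BB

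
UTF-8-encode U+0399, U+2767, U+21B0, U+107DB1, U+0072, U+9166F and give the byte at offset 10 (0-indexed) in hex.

U+0399 → 2-byte form CE 99 at offsets 0–1.
U+2767 → 3-byte form E2 9D A7 at offsets 2–4.
U+21B0 → 3-byte form E2 86 B0 at offsets 5–7.
U+107DB1 → 4-byte form F4 87 B6 B1 at offsets 8–11.
Offset 10 falls in char 4's range; it's byte 3 of F4 87 B6 B1 = 0xB6.

0xB6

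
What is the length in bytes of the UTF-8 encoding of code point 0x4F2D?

3

U+4F2D = 0x4F2D. UTF-8 uses 1 byte below 0x80, 2 below 0x800, 3 below 0x10000, 4 up to 0x10FFFF. 0x4F2D is in U+0800–U+FFFF → 3 bytes.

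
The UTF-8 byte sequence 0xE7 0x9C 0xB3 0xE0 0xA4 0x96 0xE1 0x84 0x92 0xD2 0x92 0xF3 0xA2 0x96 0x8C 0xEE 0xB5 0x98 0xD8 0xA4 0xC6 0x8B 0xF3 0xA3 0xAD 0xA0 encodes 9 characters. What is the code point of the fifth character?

U+E258C

Offset 0: leading byte 0xE7 = 11100111 → 3-byte char #1 = E7 9C B3.
Offset 3: leading byte 0xE0 = 11100000 → 3-byte char #2 = E0 A4 96.
Offset 6: leading byte 0xE1 = 11100001 → 3-byte char #3 = E1 84 92.
Offset 9: leading byte 0xD2 = 11010010 → 2-byte char #4 = D2 92.
Offset 11: leading byte 0xF3 = 11110011 → 4-byte char #5 = F3 A2 96 8C.
Leading byte 0xF3 = 11110011 matches 11110xxx → 4-byte sequence.
Byte 1: 0xF3 = 11110011, payload 011 (3 bits).
Byte 2: 0xA2 = 10100010 (10xxxxxx ✓), payload 100010.
Byte 3: 0x96 = 10010110 (10xxxxxx ✓), payload 010110.
Byte 4: 0x8C = 10001100 (10xxxxxx ✓), payload 001100.
Concatenate: 011100010010110001100 = 0xE258C (21 bits → U+E258C).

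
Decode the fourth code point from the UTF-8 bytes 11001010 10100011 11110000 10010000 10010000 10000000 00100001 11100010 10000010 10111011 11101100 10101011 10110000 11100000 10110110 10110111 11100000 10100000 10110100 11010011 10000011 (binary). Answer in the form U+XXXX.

Offset 0: leading byte 0xCA = 11001010 → 2-byte char #1 = CA A3.
Offset 2: leading byte 0xF0 = 11110000 → 4-byte char #2 = F0 90 90 80.
Offset 6: leading byte 0x21 = 00100001 → 1-byte char #3 = 21.
Offset 7: leading byte 0xE2 = 11100010 → 3-byte char #4 = E2 82 BB.
Leading byte 0xE2 = 11100010 matches 1110xxxx → 3-byte sequence.
Byte 1: 0xE2 = 11100010, payload 0010 (4 bits).
Byte 2: 0x82 = 10000010 (10xxxxxx ✓), payload 000010.
Byte 3: 0xBB = 10111011 (10xxxxxx ✓), payload 111011.
Concatenate: 0010000010111011 = 0x20BB (16 bits → U+20BB).

U+20BB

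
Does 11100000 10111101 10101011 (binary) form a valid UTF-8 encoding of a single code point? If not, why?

Leading byte 0xE0 = 11100000 → 3-byte form.
Continuation bytes 0xBD=10111101, 0xAB=10101011 all match 10xxxxxx.
Decoded value 0xF6B is ≥ 0x800 (shortest form) and not a surrogate.

valid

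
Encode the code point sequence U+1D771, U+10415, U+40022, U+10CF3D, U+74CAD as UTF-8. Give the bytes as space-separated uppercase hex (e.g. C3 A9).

F0 9D 9D B1 F0 90 90 95 F1 80 80 A2 F4 8C BC BD F1 B4 B2 AD

U+1D771: 4-byte form → F0 9D 9D B1.
U+10415: 4-byte form → F0 90 90 95.
U+40022: 4-byte form → F1 80 80 A2.
U+10CF3D: 4-byte form → F4 8C BC BD.
U+74CAD: 4-byte form → F1 B4 B2 AD.
Concatenated (20 bytes): F0 9D 9D B1 F0 90 90 95 F1 80 80 A2 F4 8C BC BD F1 B4 B2 AD.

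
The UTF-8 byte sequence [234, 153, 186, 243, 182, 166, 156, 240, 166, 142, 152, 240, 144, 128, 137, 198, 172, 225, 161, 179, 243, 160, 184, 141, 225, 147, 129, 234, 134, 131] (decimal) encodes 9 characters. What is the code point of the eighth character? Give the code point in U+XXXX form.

U+14C1

Offset 0: leading byte 0xEA = 11101010 → 3-byte char #1 = EA 99 BA.
Offset 3: leading byte 0xF3 = 11110011 → 4-byte char #2 = F3 B6 A6 9C.
Offset 7: leading byte 0xF0 = 11110000 → 4-byte char #3 = F0 A6 8E 98.
Offset 11: leading byte 0xF0 = 11110000 → 4-byte char #4 = F0 90 80 89.
Offset 15: leading byte 0xC6 = 11000110 → 2-byte char #5 = C6 AC.
Offset 17: leading byte 0xE1 = 11100001 → 3-byte char #6 = E1 A1 B3.
Offset 20: leading byte 0xF3 = 11110011 → 4-byte char #7 = F3 A0 B8 8D.
Offset 24: leading byte 0xE1 = 11100001 → 3-byte char #8 = E1 93 81.
Leading byte 0xE1 = 11100001 matches 1110xxxx → 3-byte sequence.
Byte 1: 0xE1 = 11100001, payload 0001 (4 bits).
Byte 2: 0x93 = 10010011 (10xxxxxx ✓), payload 010011.
Byte 3: 0x81 = 10000001 (10xxxxxx ✓), payload 000001.
Concatenate: 0001010011000001 = 0x14C1 (16 bits → U+14C1).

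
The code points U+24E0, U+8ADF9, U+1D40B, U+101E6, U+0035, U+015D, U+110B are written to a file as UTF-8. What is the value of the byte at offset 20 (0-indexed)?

0x8B

U+24E0 → 3-byte form E2 93 A0 at offsets 0–2.
U+8ADF9 → 4-byte form F2 8A B7 B9 at offsets 3–6.
U+1D40B → 4-byte form F0 9D 90 8B at offsets 7–10.
U+101E6 → 4-byte form F0 90 87 A6 at offsets 11–14.
U+0035 → 1-byte form 35 at offsets 15–15.
U+015D → 2-byte form C5 9D at offsets 16–17.
U+110B → 3-byte form E1 84 8B at offsets 18–20.
Offset 20 falls in char 7's range; it's byte 3 of E1 84 8B = 0x8B.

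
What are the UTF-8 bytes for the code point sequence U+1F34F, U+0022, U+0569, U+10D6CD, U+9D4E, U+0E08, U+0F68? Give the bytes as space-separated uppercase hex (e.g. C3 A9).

F0 9F 8D 8F 22 D5 A9 F4 8D 9B 8D E9 B5 8E E0 B8 88 E0 BD A8

U+1F34F: 4-byte form → F0 9F 8D 8F.
U+0022: 1-byte form → 22.
U+0569: 2-byte form → D5 A9.
U+10D6CD: 4-byte form → F4 8D 9B 8D.
U+9D4E: 3-byte form → E9 B5 8E.
U+0E08: 3-byte form → E0 B8 88.
U+0F68: 3-byte form → E0 BD A8.
Concatenated (20 bytes): F0 9F 8D 8F 22 D5 A9 F4 8D 9B 8D E9 B5 8E E0 B8 88 E0 BD A8.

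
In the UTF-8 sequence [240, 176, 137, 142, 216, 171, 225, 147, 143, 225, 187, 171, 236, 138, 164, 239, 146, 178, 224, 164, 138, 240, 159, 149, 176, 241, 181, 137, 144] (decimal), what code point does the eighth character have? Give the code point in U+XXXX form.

Offset 0: leading byte 0xF0 = 11110000 → 4-byte char #1 = F0 B0 89 8E.
Offset 4: leading byte 0xD8 = 11011000 → 2-byte char #2 = D8 AB.
Offset 6: leading byte 0xE1 = 11100001 → 3-byte char #3 = E1 93 8F.
Offset 9: leading byte 0xE1 = 11100001 → 3-byte char #4 = E1 BB AB.
Offset 12: leading byte 0xEC = 11101100 → 3-byte char #5 = EC 8A A4.
Offset 15: leading byte 0xEF = 11101111 → 3-byte char #6 = EF 92 B2.
Offset 18: leading byte 0xE0 = 11100000 → 3-byte char #7 = E0 A4 8A.
Offset 21: leading byte 0xF0 = 11110000 → 4-byte char #8 = F0 9F 95 B0.
Leading byte 0xF0 = 11110000 matches 11110xxx → 4-byte sequence.
Byte 1: 0xF0 = 11110000, payload 000 (3 bits).
Byte 2: 0x9F = 10011111 (10xxxxxx ✓), payload 011111.
Byte 3: 0x95 = 10010101 (10xxxxxx ✓), payload 010101.
Byte 4: 0xB0 = 10110000 (10xxxxxx ✓), payload 110000.
Concatenate: 000011111010101110000 = 0x1F570 (21 bits → U+1F570).

U+1F570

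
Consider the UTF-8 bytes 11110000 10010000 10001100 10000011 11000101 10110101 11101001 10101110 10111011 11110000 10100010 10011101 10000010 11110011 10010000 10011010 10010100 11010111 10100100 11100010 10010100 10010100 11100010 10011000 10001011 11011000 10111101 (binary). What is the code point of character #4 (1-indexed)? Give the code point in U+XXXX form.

U+22742

Offset 0: leading byte 0xF0 = 11110000 → 4-byte char #1 = F0 90 8C 83.
Offset 4: leading byte 0xC5 = 11000101 → 2-byte char #2 = C5 B5.
Offset 6: leading byte 0xE9 = 11101001 → 3-byte char #3 = E9 AE BB.
Offset 9: leading byte 0xF0 = 11110000 → 4-byte char #4 = F0 A2 9D 82.
Leading byte 0xF0 = 11110000 matches 11110xxx → 4-byte sequence.
Byte 1: 0xF0 = 11110000, payload 000 (3 bits).
Byte 2: 0xA2 = 10100010 (10xxxxxx ✓), payload 100010.
Byte 3: 0x9D = 10011101 (10xxxxxx ✓), payload 011101.
Byte 4: 0x82 = 10000010 (10xxxxxx ✓), payload 000010.
Concatenate: 000100010011101000010 = 0x22742 (21 bits → U+22742).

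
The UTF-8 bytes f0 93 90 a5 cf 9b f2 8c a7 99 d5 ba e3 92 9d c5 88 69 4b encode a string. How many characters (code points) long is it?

8

Byte at offset 0: 0xF0 = 11110000 → 4-byte char (#1). Advance 4.
Byte at offset 4: 0xCF = 11001111 → 2-byte char (#2). Advance 2.
Byte at offset 6: 0xF2 = 11110010 → 4-byte char (#3). Advance 4.
Byte at offset 10: 0xD5 = 11010101 → 2-byte char (#4). Advance 2.
Byte at offset 12: 0xE3 = 11100011 → 3-byte char (#5). Advance 3.
Byte at offset 15: 0xC5 = 11000101 → 2-byte char (#6). Advance 2.
Byte at offset 17: 0x69 = 01101001 → 1-byte char (#7). Advance 1.
Byte at offset 18: 0x4B = 01001011 → 1-byte char (#8). Advance 1.
Reached end at offset 19 after 8 code points.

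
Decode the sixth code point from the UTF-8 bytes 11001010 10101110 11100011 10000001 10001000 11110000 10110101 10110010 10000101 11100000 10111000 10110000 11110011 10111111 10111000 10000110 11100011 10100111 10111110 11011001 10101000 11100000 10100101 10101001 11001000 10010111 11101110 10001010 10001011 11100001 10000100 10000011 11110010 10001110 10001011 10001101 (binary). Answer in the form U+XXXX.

Offset 0: leading byte 0xCA = 11001010 → 2-byte char #1 = CA AE.
Offset 2: leading byte 0xE3 = 11100011 → 3-byte char #2 = E3 81 88.
Offset 5: leading byte 0xF0 = 11110000 → 4-byte char #3 = F0 B5 B2 85.
Offset 9: leading byte 0xE0 = 11100000 → 3-byte char #4 = E0 B8 B0.
Offset 12: leading byte 0xF3 = 11110011 → 4-byte char #5 = F3 BF B8 86.
Offset 16: leading byte 0xE3 = 11100011 → 3-byte char #6 = E3 A7 BE.
Leading byte 0xE3 = 11100011 matches 1110xxxx → 3-byte sequence.
Byte 1: 0xE3 = 11100011, payload 0011 (4 bits).
Byte 2: 0xA7 = 10100111 (10xxxxxx ✓), payload 100111.
Byte 3: 0xBE = 10111110 (10xxxxxx ✓), payload 111110.
Concatenate: 0011100111111110 = 0x39FE (16 bits → U+39FE).

U+39FE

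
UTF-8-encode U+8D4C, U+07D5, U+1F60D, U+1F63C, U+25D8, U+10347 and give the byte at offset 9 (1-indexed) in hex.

1-indexed offset 9 is 0-indexed offset 8.
U+8D4C → 3-byte form E8 B5 8C at offsets 0–2.
U+07D5 → 2-byte form DF 95 at offsets 3–4.
U+1F60D → 4-byte form F0 9F 98 8D at offsets 5–8.
Offset 8 falls in char 3's range; it's byte 4 of F0 9F 98 8D = 0x8D.

0x8D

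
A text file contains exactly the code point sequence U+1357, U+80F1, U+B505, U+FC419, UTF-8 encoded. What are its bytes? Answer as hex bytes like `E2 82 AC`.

U+1357: 3-byte form → E1 8D 97.
U+80F1: 3-byte form → E8 83 B1.
U+B505: 3-byte form → EB 94 85.
U+FC419: 4-byte form → F3 BC 90 99.
Concatenated (13 bytes): E1 8D 97 E8 83 B1 EB 94 85 F3 BC 90 99.

E1 8D 97 E8 83 B1 EB 94 85 F3 BC 90 99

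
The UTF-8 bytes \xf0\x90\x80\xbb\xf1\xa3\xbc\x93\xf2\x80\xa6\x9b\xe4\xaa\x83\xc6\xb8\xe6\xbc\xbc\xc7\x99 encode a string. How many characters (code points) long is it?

Byte at offset 0: 0xF0 = 11110000 → 4-byte char (#1). Advance 4.
Byte at offset 4: 0xF1 = 11110001 → 4-byte char (#2). Advance 4.
Byte at offset 8: 0xF2 = 11110010 → 4-byte char (#3). Advance 4.
Byte at offset 12: 0xE4 = 11100100 → 3-byte char (#4). Advance 3.
Byte at offset 15: 0xC6 = 11000110 → 2-byte char (#5). Advance 2.
Byte at offset 17: 0xE6 = 11100110 → 3-byte char (#6). Advance 3.
Byte at offset 20: 0xC7 = 11000111 → 2-byte char (#7). Advance 2.
Reached end at offset 22 after 7 code points.

7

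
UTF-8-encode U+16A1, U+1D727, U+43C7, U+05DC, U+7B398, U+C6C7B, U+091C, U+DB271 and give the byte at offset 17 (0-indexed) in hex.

0x86

U+16A1 → 3-byte form E1 9A A1 at offsets 0–2.
U+1D727 → 4-byte form F0 9D 9C A7 at offsets 3–6.
U+43C7 → 3-byte form E4 8F 87 at offsets 7–9.
U+05DC → 2-byte form D7 9C at offsets 10–11.
U+7B398 → 4-byte form F1 BB 8E 98 at offsets 12–15.
U+C6C7B → 4-byte form F3 86 B1 BB at offsets 16–19.
Offset 17 falls in char 6's range; it's byte 2 of F3 86 B1 BB = 0x86.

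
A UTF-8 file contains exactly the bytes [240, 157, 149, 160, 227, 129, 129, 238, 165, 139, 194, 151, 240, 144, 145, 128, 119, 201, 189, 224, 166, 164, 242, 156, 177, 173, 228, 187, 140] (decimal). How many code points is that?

10

Byte at offset 0: 0xF0 = 11110000 → 4-byte char (#1). Advance 4.
Byte at offset 4: 0xE3 = 11100011 → 3-byte char (#2). Advance 3.
Byte at offset 7: 0xEE = 11101110 → 3-byte char (#3). Advance 3.
Byte at offset 10: 0xC2 = 11000010 → 2-byte char (#4). Advance 2.
Byte at offset 12: 0xF0 = 11110000 → 4-byte char (#5). Advance 4.
Byte at offset 16: 0x77 = 01110111 → 1-byte char (#6). Advance 1.
Byte at offset 17: 0xC9 = 11001001 → 2-byte char (#7). Advance 2.
Byte at offset 19: 0xE0 = 11100000 → 3-byte char (#8). Advance 3.
Byte at offset 22: 0xF2 = 11110010 → 4-byte char (#9). Advance 4.
Byte at offset 26: 0xE4 = 11100100 → 3-byte char (#10). Advance 3.
Reached end at offset 29 after 10 code points.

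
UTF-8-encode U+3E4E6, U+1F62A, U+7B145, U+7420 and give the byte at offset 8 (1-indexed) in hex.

0xAA

1-indexed offset 8 is 0-indexed offset 7.
U+3E4E6 → 4-byte form F0 BE 93 A6 at offsets 0–3.
U+1F62A → 4-byte form F0 9F 98 AA at offsets 4–7.
Offset 7 falls in char 2's range; it's byte 4 of F0 9F 98 AA = 0xAA.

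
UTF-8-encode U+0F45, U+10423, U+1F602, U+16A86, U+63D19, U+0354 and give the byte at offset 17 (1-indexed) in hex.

1-indexed offset 17 is 0-indexed offset 16.
U+0F45 → 3-byte form E0 BD 85 at offsets 0–2.
U+10423 → 4-byte form F0 90 90 A3 at offsets 3–6.
U+1F602 → 4-byte form F0 9F 98 82 at offsets 7–10.
U+16A86 → 4-byte form F0 96 AA 86 at offsets 11–14.
U+63D19 → 4-byte form F1 A3 B4 99 at offsets 15–18.
Offset 16 falls in char 5's range; it's byte 2 of F1 A3 B4 99 = 0xA3.

0xA3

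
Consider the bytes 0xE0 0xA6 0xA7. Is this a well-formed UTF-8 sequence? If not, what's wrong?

valid

Leading byte 0xE0 = 11100000 → 3-byte form.
Continuation bytes 0xA6=10100110, 0xA7=10100111 all match 10xxxxxx.
Decoded value 0x9A7 is ≥ 0x800 (shortest form) and not a surrogate.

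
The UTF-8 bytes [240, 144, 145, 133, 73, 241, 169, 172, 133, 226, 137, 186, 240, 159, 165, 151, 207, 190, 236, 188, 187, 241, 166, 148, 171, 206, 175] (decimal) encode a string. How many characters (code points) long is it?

Byte at offset 0: 0xF0 = 11110000 → 4-byte char (#1). Advance 4.
Byte at offset 4: 0x49 = 01001001 → 1-byte char (#2). Advance 1.
Byte at offset 5: 0xF1 = 11110001 → 4-byte char (#3). Advance 4.
Byte at offset 9: 0xE2 = 11100010 → 3-byte char (#4). Advance 3.
Byte at offset 12: 0xF0 = 11110000 → 4-byte char (#5). Advance 4.
Byte at offset 16: 0xCF = 11001111 → 2-byte char (#6). Advance 2.
Byte at offset 18: 0xEC = 11101100 → 3-byte char (#7). Advance 3.
Byte at offset 21: 0xF1 = 11110001 → 4-byte char (#8). Advance 4.
Byte at offset 25: 0xCE = 11001110 → 2-byte char (#9). Advance 2.
Reached end at offset 27 after 9 code points.

9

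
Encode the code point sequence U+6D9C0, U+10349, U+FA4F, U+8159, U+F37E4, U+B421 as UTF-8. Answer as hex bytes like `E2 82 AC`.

U+6D9C0: 4-byte form → F1 AD A7 80.
U+10349: 4-byte form → F0 90 8D 89.
U+FA4F: 3-byte form → EF A9 8F.
U+8159: 3-byte form → E8 85 99.
U+F37E4: 4-byte form → F3 B3 9F A4.
U+B421: 3-byte form → EB 90 A1.
Concatenated (21 bytes): F1 AD A7 80 F0 90 8D 89 EF A9 8F E8 85 99 F3 B3 9F A4 EB 90 A1.

F1 AD A7 80 F0 90 8D 89 EF A9 8F E8 85 99 F3 B3 9F A4 EB 90 A1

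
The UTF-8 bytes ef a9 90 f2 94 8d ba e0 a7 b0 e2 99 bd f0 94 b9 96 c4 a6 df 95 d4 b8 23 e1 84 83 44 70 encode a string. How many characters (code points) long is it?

Byte at offset 0: 0xEF = 11101111 → 3-byte char (#1). Advance 3.
Byte at offset 3: 0xF2 = 11110010 → 4-byte char (#2). Advance 4.
Byte at offset 7: 0xE0 = 11100000 → 3-byte char (#3). Advance 3.
Byte at offset 10: 0xE2 = 11100010 → 3-byte char (#4). Advance 3.
Byte at offset 13: 0xF0 = 11110000 → 4-byte char (#5). Advance 4.
Byte at offset 17: 0xC4 = 11000100 → 2-byte char (#6). Advance 2.
Byte at offset 19: 0xDF = 11011111 → 2-byte char (#7). Advance 2.
Byte at offset 21: 0xD4 = 11010100 → 2-byte char (#8). Advance 2.
Byte at offset 23: 0x23 = 00100011 → 1-byte char (#9). Advance 1.
Byte at offset 24: 0xE1 = 11100001 → 3-byte char (#10). Advance 3.
Byte at offset 27: 0x44 = 01000100 → 1-byte char (#11). Advance 1.
Byte at offset 28: 0x70 = 01110000 → 1-byte char (#12). Advance 1.
Reached end at offset 29 after 12 code points.

12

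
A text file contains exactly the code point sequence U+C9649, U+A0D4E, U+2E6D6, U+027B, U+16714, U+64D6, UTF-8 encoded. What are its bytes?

F3 89 99 89 F2 A0 B5 8E F0 AE 9B 96 C9 BB F0 96 9C 94 E6 93 96

U+C9649: 4-byte form → F3 89 99 89.
U+A0D4E: 4-byte form → F2 A0 B5 8E.
U+2E6D6: 4-byte form → F0 AE 9B 96.
U+027B: 2-byte form → C9 BB.
U+16714: 4-byte form → F0 96 9C 94.
U+64D6: 3-byte form → E6 93 96.
Concatenated (21 bytes): F3 89 99 89 F2 A0 B5 8E F0 AE 9B 96 C9 BB F0 96 9C 94 E6 93 96.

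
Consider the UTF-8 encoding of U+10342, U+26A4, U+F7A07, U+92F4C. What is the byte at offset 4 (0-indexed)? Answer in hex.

U+10342 → 4-byte form F0 90 8D 82 at offsets 0–3.
U+26A4 → 3-byte form E2 9A A4 at offsets 4–6.
Offset 4 falls in char 2's range; it's byte 1 of E2 9A A4 = 0xE2.

0xE2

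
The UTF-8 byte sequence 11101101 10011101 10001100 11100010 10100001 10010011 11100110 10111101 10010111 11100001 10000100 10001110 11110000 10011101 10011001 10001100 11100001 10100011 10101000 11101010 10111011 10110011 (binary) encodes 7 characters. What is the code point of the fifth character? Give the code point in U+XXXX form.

U+1D64C

Offset 0: leading byte 0xED = 11101101 → 3-byte char #1 = ED 9D 8C.
Offset 3: leading byte 0xE2 = 11100010 → 3-byte char #2 = E2 A1 93.
Offset 6: leading byte 0xE6 = 11100110 → 3-byte char #3 = E6 BD 97.
Offset 9: leading byte 0xE1 = 11100001 → 3-byte char #4 = E1 84 8E.
Offset 12: leading byte 0xF0 = 11110000 → 4-byte char #5 = F0 9D 99 8C.
Leading byte 0xF0 = 11110000 matches 11110xxx → 4-byte sequence.
Byte 1: 0xF0 = 11110000, payload 000 (3 bits).
Byte 2: 0x9D = 10011101 (10xxxxxx ✓), payload 011101.
Byte 3: 0x99 = 10011001 (10xxxxxx ✓), payload 011001.
Byte 4: 0x8C = 10001100 (10xxxxxx ✓), payload 001100.
Concatenate: 000011101011001001100 = 0x1D64C (21 bits → U+1D64C).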